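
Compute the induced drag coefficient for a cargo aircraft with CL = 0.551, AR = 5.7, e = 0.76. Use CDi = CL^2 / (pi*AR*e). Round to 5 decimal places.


Step 1: CL^2 = 0.551^2 = 0.303601
Step 2: pi * AR * e = 3.14159 * 5.7 * 0.76 = 13.609379
Step 3: CDi = 0.303601 / 13.609379 = 0.02231

0.02231


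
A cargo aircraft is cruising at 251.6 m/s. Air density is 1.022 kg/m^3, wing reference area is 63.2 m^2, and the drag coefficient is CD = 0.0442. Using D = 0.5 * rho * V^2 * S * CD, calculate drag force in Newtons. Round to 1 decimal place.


Step 1: Dynamic pressure q = 0.5 * 1.022 * 251.6^2 = 32347.6082 Pa
Step 2: Drag D = q * S * CD = 32347.6082 * 63.2 * 0.0442
Step 3: D = 90361.1 N

90361.1


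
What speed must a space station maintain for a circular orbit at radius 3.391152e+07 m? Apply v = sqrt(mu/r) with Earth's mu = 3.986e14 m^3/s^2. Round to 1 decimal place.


Step 1: mu / r = 3.986e14 / 3.391152e+07 = 11754117.7747
Step 2: v = sqrt(11754117.7747) = 3428.4 m/s

3428.4


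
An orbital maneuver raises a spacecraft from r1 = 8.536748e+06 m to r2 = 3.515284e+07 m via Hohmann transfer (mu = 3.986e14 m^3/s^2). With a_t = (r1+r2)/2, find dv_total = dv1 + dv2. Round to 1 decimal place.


Step 1: Transfer semi-major axis a_t = (8.536748e+06 + 3.515284e+07) / 2 = 2.184479e+07 m
Step 2: v1 (circular at r1) = sqrt(mu/r1) = 6833.17 m/s
Step 3: v_t1 = sqrt(mu*(2/r1 - 1/a_t)) = 8668.19 m/s
Step 4: dv1 = |8668.19 - 6833.17| = 1835.02 m/s
Step 5: v2 (circular at r2) = 3367.35 m/s, v_t2 = 2105.04 m/s
Step 6: dv2 = |3367.35 - 2105.04| = 1262.31 m/s
Step 7: Total delta-v = 1835.02 + 1262.31 = 3097.3 m/s

3097.3


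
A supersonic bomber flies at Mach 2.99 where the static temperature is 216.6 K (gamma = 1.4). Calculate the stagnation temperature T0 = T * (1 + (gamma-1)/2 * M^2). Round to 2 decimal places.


Step 1: (gamma-1)/2 = 0.2
Step 2: M^2 = 8.9401
Step 3: 1 + 0.2 * 8.9401 = 2.78802
Step 4: T0 = 216.6 * 2.78802 = 603.89 K

603.89


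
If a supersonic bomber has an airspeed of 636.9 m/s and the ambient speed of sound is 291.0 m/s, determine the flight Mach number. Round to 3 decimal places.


Step 1: M = V / a = 636.9 / 291.0
Step 2: M = 2.189

2.189


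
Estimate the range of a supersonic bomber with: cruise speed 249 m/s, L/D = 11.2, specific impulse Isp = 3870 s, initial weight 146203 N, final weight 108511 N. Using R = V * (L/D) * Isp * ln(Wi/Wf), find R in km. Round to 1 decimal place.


Step 1: Coefficient = V * (L/D) * Isp = 249 * 11.2 * 3870 = 10792656.0 m
Step 2: Wi/Wf = 146203 / 108511 = 1.347356
Step 3: ln(1.347356) = 0.298145
Step 4: R = 10792656.0 * 0.298145 = 3217771.2 m = 3217.8 km

3217.8


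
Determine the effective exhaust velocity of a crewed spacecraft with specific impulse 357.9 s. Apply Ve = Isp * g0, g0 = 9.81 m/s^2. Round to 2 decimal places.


Step 1: Ve = Isp * g0 = 357.9 * 9.81
Step 2: Ve = 3511.00 m/s

3511.00


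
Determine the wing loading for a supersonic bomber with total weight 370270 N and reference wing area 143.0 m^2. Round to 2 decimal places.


Step 1: Wing loading = W / S = 370270 / 143.0
Step 2: Wing loading = 2589.30 N/m^2

2589.30


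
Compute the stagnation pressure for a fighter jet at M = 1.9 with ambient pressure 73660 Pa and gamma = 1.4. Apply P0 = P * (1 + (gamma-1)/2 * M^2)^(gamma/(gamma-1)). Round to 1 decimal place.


Step 1: (gamma-1)/2 * M^2 = 0.2 * 3.61 = 0.722
Step 2: 1 + 0.722 = 1.722
Step 3: Exponent gamma/(gamma-1) = 3.5
Step 4: P0 = 73660 * 1.722^3.5 = 493568.8 Pa

493568.8


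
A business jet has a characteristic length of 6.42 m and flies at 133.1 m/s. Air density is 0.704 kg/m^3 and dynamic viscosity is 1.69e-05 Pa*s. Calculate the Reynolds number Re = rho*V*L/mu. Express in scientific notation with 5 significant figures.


Step 1: Numerator = rho * V * L = 0.704 * 133.1 * 6.42 = 601.569408
Step 2: Re = 601.569408 / 1.69e-05
Step 3: Re = 3.5596e+07

3.5596e+07


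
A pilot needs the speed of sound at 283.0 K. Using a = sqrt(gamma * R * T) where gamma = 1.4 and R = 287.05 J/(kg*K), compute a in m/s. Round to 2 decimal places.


Step 1: gamma * R * T = 1.4 * 287.05 * 283.0 = 113729.21
Step 2: a = sqrt(113729.21) = 337.24 m/s

337.24


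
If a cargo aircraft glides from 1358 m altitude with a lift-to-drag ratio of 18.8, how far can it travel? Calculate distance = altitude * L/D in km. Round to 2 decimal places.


Step 1: Glide distance = altitude * L/D = 1358 * 18.8 = 25530.4 m
Step 2: Convert to km: 25530.4 / 1000 = 25.53 km

25.53


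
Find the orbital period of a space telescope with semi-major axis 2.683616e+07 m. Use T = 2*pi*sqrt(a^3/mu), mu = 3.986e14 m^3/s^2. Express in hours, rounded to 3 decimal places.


Step 1: a^3 / mu = 1.932685e+22 / 3.986e14 = 4.848683e+07
Step 2: sqrt(4.848683e+07) = 6963.2488 s
Step 3: T = 2*pi * 6963.2488 = 43751.38 s
Step 4: T in hours = 43751.38 / 3600 = 12.153 hours

12.153


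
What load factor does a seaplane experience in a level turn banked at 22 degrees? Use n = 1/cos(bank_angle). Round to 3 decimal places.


Step 1: Convert 22 degrees to radians = 0.383972
Step 2: cos(22 deg) = 0.927184
Step 3: n = 1 / 0.927184 = 1.079

1.079


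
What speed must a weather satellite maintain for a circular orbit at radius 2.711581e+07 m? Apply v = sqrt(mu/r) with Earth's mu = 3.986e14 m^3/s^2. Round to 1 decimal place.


Step 1: mu / r = 3.986e14 / 2.711581e+07 = 14699911.2326
Step 2: v = sqrt(14699911.2326) = 3834.0 m/s

3834.0


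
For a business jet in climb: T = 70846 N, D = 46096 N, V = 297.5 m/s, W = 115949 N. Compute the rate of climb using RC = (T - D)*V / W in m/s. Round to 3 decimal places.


Step 1: Excess thrust = T - D = 70846 - 46096 = 24750 N
Step 2: Excess power = 24750 * 297.5 = 7363125.0 W
Step 3: RC = 7363125.0 / 115949 = 63.503 m/s

63.503


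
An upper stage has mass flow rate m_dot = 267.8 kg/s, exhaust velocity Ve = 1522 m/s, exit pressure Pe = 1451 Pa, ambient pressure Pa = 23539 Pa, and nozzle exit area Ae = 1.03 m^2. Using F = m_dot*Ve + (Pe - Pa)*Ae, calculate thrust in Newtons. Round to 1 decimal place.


Step 1: Momentum thrust = m_dot * Ve = 267.8 * 1522 = 407591.6 N
Step 2: Pressure thrust = (Pe - Pa) * Ae = (1451 - 23539) * 1.03 = -22750.64 N
Step 3: Total thrust F = 407591.6 + -22750.64 = 384841.0 N

384841.0


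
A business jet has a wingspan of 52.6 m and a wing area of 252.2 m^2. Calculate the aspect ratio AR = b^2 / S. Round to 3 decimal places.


Step 1: b^2 = 52.6^2 = 2766.76
Step 2: AR = 2766.76 / 252.2 = 10.970

10.970


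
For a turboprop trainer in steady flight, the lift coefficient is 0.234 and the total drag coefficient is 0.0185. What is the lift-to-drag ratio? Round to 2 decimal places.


Step 1: L/D = CL / CD = 0.234 / 0.0185
Step 2: L/D = 12.65

12.65


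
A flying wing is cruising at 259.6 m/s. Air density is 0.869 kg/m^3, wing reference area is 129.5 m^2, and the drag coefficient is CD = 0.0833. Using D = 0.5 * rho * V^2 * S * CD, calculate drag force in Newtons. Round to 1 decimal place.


Step 1: Dynamic pressure q = 0.5 * 0.869 * 259.6^2 = 29281.8935 Pa
Step 2: Drag D = q * S * CD = 29281.8935 * 129.5 * 0.0833
Step 3: D = 315874.0 N

315874.0


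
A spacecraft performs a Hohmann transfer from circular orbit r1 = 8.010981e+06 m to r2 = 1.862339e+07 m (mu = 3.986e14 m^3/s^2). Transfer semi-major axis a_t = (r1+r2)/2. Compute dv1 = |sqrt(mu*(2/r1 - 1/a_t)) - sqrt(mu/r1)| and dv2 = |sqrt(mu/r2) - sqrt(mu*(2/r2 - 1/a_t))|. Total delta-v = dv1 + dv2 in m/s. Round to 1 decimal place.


Step 1: Transfer semi-major axis a_t = (8.010981e+06 + 1.862339e+07) / 2 = 1.331719e+07 m
Step 2: v1 (circular at r1) = sqrt(mu/r1) = 7053.84 m/s
Step 3: v_t1 = sqrt(mu*(2/r1 - 1/a_t)) = 8341.59 m/s
Step 4: dv1 = |8341.59 - 7053.84| = 1287.75 m/s
Step 5: v2 (circular at r2) = 4626.36 m/s, v_t2 = 3588.19 m/s
Step 6: dv2 = |4626.36 - 3588.19| = 1038.16 m/s
Step 7: Total delta-v = 1287.75 + 1038.16 = 2325.9 m/s

2325.9


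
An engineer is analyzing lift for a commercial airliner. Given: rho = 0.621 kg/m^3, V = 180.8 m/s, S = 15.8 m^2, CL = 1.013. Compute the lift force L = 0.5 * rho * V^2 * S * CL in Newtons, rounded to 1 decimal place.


Step 1: Calculate dynamic pressure q = 0.5 * 0.621 * 180.8^2 = 0.5 * 0.621 * 32688.64 = 10149.8227 Pa
Step 2: Multiply by wing area and lift coefficient: L = 10149.8227 * 15.8 * 1.013
Step 3: L = 160367.199 * 1.013 = 162452.0 N

162452.0


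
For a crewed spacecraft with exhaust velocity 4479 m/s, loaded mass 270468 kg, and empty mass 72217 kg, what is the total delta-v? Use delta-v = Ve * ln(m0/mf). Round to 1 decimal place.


Step 1: Mass ratio m0/mf = 270468 / 72217 = 3.745212
Step 2: ln(3.745212) = 1.320478
Step 3: delta-v = 4479 * 1.320478 = 5914.4 m/s

5914.4


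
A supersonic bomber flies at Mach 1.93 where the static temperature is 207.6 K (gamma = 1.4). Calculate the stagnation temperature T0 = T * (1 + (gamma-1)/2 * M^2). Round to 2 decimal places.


Step 1: (gamma-1)/2 = 0.2
Step 2: M^2 = 3.7249
Step 3: 1 + 0.2 * 3.7249 = 1.74498
Step 4: T0 = 207.6 * 1.74498 = 362.26 K

362.26


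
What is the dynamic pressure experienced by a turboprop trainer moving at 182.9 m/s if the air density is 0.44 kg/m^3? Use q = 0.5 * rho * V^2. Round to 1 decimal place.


Step 1: V^2 = 182.9^2 = 33452.41
Step 2: q = 0.5 * 0.44 * 33452.41
Step 3: q = 7359.5 Pa

7359.5


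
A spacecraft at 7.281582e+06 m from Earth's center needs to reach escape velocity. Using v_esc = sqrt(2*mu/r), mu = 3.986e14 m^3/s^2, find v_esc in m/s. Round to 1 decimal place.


Step 1: 2*mu/r = 2 * 3.986e14 / 7.281582e+06 = 109481703.2892
Step 2: v_esc = sqrt(109481703.2892) = 10463.4 m/s

10463.4


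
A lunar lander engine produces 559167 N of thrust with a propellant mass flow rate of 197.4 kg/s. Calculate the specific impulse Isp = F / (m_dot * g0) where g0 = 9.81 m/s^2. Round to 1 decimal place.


Step 1: m_dot * g0 = 197.4 * 9.81 = 1936.49
Step 2: Isp = 559167 / 1936.49 = 288.8 s

288.8


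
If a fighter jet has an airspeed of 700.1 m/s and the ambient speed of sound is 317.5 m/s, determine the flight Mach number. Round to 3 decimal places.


Step 1: M = V / a = 700.1 / 317.5
Step 2: M = 2.205

2.205


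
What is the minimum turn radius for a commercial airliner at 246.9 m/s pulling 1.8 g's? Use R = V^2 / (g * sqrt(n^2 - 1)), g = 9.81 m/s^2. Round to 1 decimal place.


Step 1: V^2 = 246.9^2 = 60959.61
Step 2: n^2 - 1 = 1.8^2 - 1 = 2.24
Step 3: sqrt(2.24) = 1.496663
Step 4: R = 60959.61 / (9.81 * 1.496663) = 4151.9 m

4151.9


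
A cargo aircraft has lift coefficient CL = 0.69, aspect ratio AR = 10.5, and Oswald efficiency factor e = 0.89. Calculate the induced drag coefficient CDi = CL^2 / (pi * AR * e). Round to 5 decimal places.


Step 1: CL^2 = 0.69^2 = 0.4761
Step 2: pi * AR * e = 3.14159 * 10.5 * 0.89 = 29.358183
Step 3: CDi = 0.4761 / 29.358183 = 0.01622

0.01622


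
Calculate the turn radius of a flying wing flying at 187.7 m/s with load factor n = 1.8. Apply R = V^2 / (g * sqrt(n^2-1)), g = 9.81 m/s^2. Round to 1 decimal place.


Step 1: V^2 = 187.7^2 = 35231.29
Step 2: n^2 - 1 = 1.8^2 - 1 = 2.24
Step 3: sqrt(2.24) = 1.496663
Step 4: R = 35231.29 / (9.81 * 1.496663) = 2399.6 m

2399.6


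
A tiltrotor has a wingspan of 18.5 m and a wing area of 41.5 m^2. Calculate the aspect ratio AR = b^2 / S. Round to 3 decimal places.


Step 1: b^2 = 18.5^2 = 342.25
Step 2: AR = 342.25 / 41.5 = 8.247

8.247


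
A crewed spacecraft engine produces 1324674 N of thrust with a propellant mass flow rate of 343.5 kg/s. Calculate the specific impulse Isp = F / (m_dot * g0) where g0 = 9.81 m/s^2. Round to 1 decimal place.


Step 1: m_dot * g0 = 343.5 * 9.81 = 3369.74
Step 2: Isp = 1324674 / 3369.74 = 393.1 s

393.1


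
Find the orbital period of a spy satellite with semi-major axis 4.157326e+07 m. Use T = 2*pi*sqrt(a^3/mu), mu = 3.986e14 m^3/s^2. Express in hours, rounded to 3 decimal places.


Step 1: a^3 / mu = 7.185256e+22 / 3.986e14 = 1.802623e+08
Step 2: sqrt(1.802623e+08) = 13426.1803 s
Step 3: T = 2*pi * 13426.1803 = 84359.18 s
Step 4: T in hours = 84359.18 / 3600 = 23.433 hours

23.433


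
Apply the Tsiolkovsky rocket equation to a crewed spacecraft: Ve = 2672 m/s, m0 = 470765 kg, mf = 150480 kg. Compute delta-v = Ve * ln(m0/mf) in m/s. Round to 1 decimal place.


Step 1: Mass ratio m0/mf = 470765 / 150480 = 3.128422
Step 2: ln(3.128422) = 1.140529
Step 3: delta-v = 2672 * 1.140529 = 3047.5 m/s

3047.5


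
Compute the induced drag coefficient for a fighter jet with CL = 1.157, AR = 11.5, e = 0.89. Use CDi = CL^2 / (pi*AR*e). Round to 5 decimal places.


Step 1: CL^2 = 1.157^2 = 1.338649
Step 2: pi * AR * e = 3.14159 * 11.5 * 0.89 = 32.154201
Step 3: CDi = 1.338649 / 32.154201 = 0.04163

0.04163


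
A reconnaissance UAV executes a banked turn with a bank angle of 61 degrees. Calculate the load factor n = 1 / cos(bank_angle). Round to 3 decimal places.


Step 1: Convert 61 degrees to radians = 1.064651
Step 2: cos(61 deg) = 0.48481
Step 3: n = 1 / 0.48481 = 2.063

2.063


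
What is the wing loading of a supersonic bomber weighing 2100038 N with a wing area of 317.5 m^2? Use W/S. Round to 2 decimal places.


Step 1: Wing loading = W / S = 2100038 / 317.5
Step 2: Wing loading = 6614.29 N/m^2

6614.29


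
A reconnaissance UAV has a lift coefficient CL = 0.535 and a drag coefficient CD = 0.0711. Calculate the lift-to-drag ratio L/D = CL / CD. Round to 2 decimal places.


Step 1: L/D = CL / CD = 0.535 / 0.0711
Step 2: L/D = 7.52

7.52


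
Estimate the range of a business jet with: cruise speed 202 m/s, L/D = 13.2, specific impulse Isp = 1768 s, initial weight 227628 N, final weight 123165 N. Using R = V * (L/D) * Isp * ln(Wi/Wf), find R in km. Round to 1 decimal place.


Step 1: Coefficient = V * (L/D) * Isp = 202 * 13.2 * 1768 = 4714195.2 m
Step 2: Wi/Wf = 227628 / 123165 = 1.848155
Step 3: ln(1.848155) = 0.614188
Step 4: R = 4714195.2 * 0.614188 = 2895401.2 m = 2895.4 km

2895.4


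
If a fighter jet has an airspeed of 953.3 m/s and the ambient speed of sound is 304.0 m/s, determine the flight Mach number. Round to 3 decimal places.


Step 1: M = V / a = 953.3 / 304.0
Step 2: M = 3.136

3.136


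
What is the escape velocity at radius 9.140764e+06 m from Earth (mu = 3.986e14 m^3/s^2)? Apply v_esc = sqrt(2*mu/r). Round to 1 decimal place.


Step 1: 2*mu/r = 2 * 3.986e14 / 9.140764e+06 = 87213716.4902
Step 2: v_esc = sqrt(87213716.4902) = 9338.8 m/s

9338.8


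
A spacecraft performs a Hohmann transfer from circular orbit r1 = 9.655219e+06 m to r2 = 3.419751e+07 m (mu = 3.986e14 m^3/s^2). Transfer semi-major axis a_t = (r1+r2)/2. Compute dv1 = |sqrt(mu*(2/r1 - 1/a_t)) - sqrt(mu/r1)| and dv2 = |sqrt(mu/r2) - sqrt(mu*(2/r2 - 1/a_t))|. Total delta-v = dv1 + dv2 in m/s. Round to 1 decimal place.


Step 1: Transfer semi-major axis a_t = (9.655219e+06 + 3.419751e+07) / 2 = 2.192636e+07 m
Step 2: v1 (circular at r1) = sqrt(mu/r1) = 6425.21 m/s
Step 3: v_t1 = sqrt(mu*(2/r1 - 1/a_t)) = 8024.2 m/s
Step 4: dv1 = |8024.2 - 6425.21| = 1598.98 m/s
Step 5: v2 (circular at r2) = 3414.06 m/s, v_t2 = 2265.53 m/s
Step 6: dv2 = |3414.06 - 2265.53| = 1148.54 m/s
Step 7: Total delta-v = 1598.98 + 1148.54 = 2747.5 m/s

2747.5


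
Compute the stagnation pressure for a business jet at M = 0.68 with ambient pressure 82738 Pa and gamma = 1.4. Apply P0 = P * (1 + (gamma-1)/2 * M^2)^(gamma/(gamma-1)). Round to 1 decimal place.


Step 1: (gamma-1)/2 * M^2 = 0.2 * 0.4624 = 0.09248
Step 2: 1 + 0.09248 = 1.09248
Step 3: Exponent gamma/(gamma-1) = 3.5
Step 4: P0 = 82738 * 1.09248^3.5 = 112759.3 Pa

112759.3


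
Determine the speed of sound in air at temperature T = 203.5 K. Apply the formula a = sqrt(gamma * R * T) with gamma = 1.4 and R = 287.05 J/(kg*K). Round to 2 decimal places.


Step 1: gamma * R * T = 1.4 * 287.05 * 203.5 = 81780.545
Step 2: a = sqrt(81780.545) = 285.97 m/s

285.97


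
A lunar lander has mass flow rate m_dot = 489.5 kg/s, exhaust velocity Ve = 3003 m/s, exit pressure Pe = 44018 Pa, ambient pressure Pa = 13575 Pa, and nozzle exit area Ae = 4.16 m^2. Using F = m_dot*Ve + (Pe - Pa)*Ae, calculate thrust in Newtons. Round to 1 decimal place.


Step 1: Momentum thrust = m_dot * Ve = 489.5 * 3003 = 1469968.5 N
Step 2: Pressure thrust = (Pe - Pa) * Ae = (44018 - 13575) * 4.16 = 126642.88 N
Step 3: Total thrust F = 1469968.5 + 126642.88 = 1596611.4 N

1596611.4


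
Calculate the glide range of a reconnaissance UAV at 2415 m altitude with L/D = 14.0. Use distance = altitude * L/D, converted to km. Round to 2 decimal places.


Step 1: Glide distance = altitude * L/D = 2415 * 14.0 = 33810.0 m
Step 2: Convert to km: 33810.0 / 1000 = 33.81 km

33.81


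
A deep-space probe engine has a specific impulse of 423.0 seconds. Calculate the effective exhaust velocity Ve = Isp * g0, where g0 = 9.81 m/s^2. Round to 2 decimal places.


Step 1: Ve = Isp * g0 = 423.0 * 9.81
Step 2: Ve = 4149.63 m/s

4149.63


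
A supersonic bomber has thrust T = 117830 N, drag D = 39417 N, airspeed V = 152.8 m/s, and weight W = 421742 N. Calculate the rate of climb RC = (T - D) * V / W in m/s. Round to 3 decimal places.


Step 1: Excess thrust = T - D = 117830 - 39417 = 78413 N
Step 2: Excess power = 78413 * 152.8 = 11981506.4 W
Step 3: RC = 11981506.4 / 421742 = 28.410 m/s

28.410


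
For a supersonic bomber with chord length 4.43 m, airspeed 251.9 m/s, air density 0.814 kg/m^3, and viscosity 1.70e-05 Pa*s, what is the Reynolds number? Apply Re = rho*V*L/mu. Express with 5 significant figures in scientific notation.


Step 1: Numerator = rho * V * L = 0.814 * 251.9 * 4.43 = 908.356438
Step 2: Re = 908.356438 / 1.70e-05
Step 3: Re = 5.3433e+07

5.3433e+07


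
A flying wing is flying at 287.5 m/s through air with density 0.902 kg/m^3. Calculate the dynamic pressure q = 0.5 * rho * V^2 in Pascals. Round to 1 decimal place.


Step 1: V^2 = 287.5^2 = 82656.25
Step 2: q = 0.5 * 0.902 * 82656.25
Step 3: q = 37278.0 Pa

37278.0


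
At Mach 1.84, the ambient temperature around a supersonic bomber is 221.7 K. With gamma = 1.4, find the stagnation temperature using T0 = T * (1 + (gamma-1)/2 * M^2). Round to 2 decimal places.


Step 1: (gamma-1)/2 = 0.2
Step 2: M^2 = 3.3856
Step 3: 1 + 0.2 * 3.3856 = 1.67712
Step 4: T0 = 221.7 * 1.67712 = 371.82 K

371.82


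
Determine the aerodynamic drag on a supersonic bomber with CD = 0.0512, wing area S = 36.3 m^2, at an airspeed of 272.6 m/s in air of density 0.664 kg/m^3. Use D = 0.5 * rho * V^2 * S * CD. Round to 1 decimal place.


Step 1: Dynamic pressure q = 0.5 * 0.664 * 272.6^2 = 24671.1723 Pa
Step 2: Drag D = q * S * CD = 24671.1723 * 36.3 * 0.0512
Step 3: D = 45852.9 N

45852.9


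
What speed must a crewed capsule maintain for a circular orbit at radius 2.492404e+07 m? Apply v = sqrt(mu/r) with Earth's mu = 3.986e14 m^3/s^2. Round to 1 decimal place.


Step 1: mu / r = 3.986e14 / 2.492404e+07 = 15992591.8912
Step 2: v = sqrt(15992591.8912) = 3999.1 m/s

3999.1


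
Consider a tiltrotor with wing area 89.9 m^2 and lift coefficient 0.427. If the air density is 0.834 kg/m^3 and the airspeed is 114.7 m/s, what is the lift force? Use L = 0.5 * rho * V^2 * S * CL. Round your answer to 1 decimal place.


Step 1: Calculate dynamic pressure q = 0.5 * 0.834 * 114.7^2 = 0.5 * 0.834 * 13156.09 = 5486.0895 Pa
Step 2: Multiply by wing area and lift coefficient: L = 5486.0895 * 89.9 * 0.427
Step 3: L = 493199.4487 * 0.427 = 210596.2 N

210596.2


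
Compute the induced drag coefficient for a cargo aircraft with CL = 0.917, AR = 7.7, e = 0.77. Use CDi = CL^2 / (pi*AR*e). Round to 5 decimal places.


Step 1: CL^2 = 0.917^2 = 0.840889
Step 2: pi * AR * e = 3.14159 * 7.7 * 0.77 = 18.626503
Step 3: CDi = 0.840889 / 18.626503 = 0.04514

0.04514


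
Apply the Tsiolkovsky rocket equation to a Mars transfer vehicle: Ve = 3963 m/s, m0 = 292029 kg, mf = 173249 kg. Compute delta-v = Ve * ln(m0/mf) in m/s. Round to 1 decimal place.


Step 1: Mass ratio m0/mf = 292029 / 173249 = 1.685603
Step 2: ln(1.685603) = 0.522123
Step 3: delta-v = 3963 * 0.522123 = 2069.2 m/s

2069.2


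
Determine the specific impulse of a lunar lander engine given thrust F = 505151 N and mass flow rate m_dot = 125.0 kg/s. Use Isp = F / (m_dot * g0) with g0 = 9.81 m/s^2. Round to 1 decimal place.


Step 1: m_dot * g0 = 125.0 * 9.81 = 1226.25
Step 2: Isp = 505151 / 1226.25 = 411.9 s

411.9


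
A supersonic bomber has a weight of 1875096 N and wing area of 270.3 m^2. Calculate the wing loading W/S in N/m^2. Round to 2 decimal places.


Step 1: Wing loading = W / S = 1875096 / 270.3
Step 2: Wing loading = 6937.09 N/m^2

6937.09


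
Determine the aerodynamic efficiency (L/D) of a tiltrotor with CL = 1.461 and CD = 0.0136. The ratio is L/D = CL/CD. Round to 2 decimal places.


Step 1: L/D = CL / CD = 1.461 / 0.0136
Step 2: L/D = 107.43

107.43


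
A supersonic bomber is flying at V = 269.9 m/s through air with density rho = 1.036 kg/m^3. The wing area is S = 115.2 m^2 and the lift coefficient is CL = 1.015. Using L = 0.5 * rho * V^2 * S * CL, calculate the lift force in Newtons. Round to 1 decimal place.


Step 1: Calculate dynamic pressure q = 0.5 * 1.036 * 269.9^2 = 0.5 * 1.036 * 72846.01 = 37734.2332 Pa
Step 2: Multiply by wing area and lift coefficient: L = 37734.2332 * 115.2 * 1.015
Step 3: L = 4346983.6623 * 1.015 = 4412188.4 N

4412188.4


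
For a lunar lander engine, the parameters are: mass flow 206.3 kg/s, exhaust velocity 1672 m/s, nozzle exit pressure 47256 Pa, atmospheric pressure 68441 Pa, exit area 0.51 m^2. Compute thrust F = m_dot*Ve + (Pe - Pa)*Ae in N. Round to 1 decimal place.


Step 1: Momentum thrust = m_dot * Ve = 206.3 * 1672 = 344933.6 N
Step 2: Pressure thrust = (Pe - Pa) * Ae = (47256 - 68441) * 0.51 = -10804.35 N
Step 3: Total thrust F = 344933.6 + -10804.35 = 334129.3 N

334129.3


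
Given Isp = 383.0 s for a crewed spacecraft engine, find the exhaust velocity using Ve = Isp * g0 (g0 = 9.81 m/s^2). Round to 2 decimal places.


Step 1: Ve = Isp * g0 = 383.0 * 9.81
Step 2: Ve = 3757.23 m/s

3757.23


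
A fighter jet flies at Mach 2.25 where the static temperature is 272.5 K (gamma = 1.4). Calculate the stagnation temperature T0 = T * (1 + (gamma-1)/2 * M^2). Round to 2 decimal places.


Step 1: (gamma-1)/2 = 0.2
Step 2: M^2 = 5.0625
Step 3: 1 + 0.2 * 5.0625 = 2.0125
Step 4: T0 = 272.5 * 2.0125 = 548.41 K

548.41


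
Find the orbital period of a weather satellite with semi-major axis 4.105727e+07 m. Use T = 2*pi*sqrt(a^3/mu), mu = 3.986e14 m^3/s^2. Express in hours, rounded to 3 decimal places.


Step 1: a^3 / mu = 6.921022e+22 / 3.986e14 = 1.736333e+08
Step 2: sqrt(1.736333e+08) = 13176.9973 s
Step 3: T = 2*pi * 13176.9973 = 82793.52 s
Step 4: T in hours = 82793.52 / 3600 = 22.998 hours

22.998


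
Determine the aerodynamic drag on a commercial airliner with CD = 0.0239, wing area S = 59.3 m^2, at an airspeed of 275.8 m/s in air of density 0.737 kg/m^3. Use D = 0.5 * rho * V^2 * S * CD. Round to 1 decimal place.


Step 1: Dynamic pressure q = 0.5 * 0.737 * 275.8^2 = 28030.1883 Pa
Step 2: Drag D = q * S * CD = 28030.1883 * 59.3 * 0.0239
Step 3: D = 39726.3 N

39726.3


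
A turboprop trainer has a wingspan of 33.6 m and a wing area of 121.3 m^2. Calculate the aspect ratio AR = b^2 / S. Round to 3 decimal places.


Step 1: b^2 = 33.6^2 = 1128.96
Step 2: AR = 1128.96 / 121.3 = 9.307

9.307


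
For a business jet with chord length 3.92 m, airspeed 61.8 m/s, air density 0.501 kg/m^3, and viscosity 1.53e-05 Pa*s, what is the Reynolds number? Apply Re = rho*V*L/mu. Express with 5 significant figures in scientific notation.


Step 1: Numerator = rho * V * L = 0.501 * 61.8 * 3.92 = 121.370256
Step 2: Re = 121.370256 / 1.53e-05
Step 3: Re = 7.9327e+06

7.9327e+06


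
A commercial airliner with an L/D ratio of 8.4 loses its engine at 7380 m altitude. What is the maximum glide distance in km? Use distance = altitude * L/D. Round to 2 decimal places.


Step 1: Glide distance = altitude * L/D = 7380 * 8.4 = 61992.0 m
Step 2: Convert to km: 61992.0 / 1000 = 61.99 km

61.99


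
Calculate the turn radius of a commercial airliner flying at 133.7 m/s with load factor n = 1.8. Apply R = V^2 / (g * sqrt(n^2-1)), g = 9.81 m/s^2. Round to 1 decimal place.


Step 1: V^2 = 133.7^2 = 17875.69
Step 2: n^2 - 1 = 1.8^2 - 1 = 2.24
Step 3: sqrt(2.24) = 1.496663
Step 4: R = 17875.69 / (9.81 * 1.496663) = 1217.5 m

1217.5


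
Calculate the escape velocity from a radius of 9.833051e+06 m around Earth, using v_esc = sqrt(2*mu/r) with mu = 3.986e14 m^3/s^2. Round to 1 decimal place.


Step 1: 2*mu/r = 2 * 3.986e14 / 9.833051e+06 = 81073514.2124
Step 2: v_esc = sqrt(81073514.2124) = 9004.1 m/s

9004.1


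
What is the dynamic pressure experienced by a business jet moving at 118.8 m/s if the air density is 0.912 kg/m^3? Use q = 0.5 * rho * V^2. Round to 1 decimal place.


Step 1: V^2 = 118.8^2 = 14113.44
Step 2: q = 0.5 * 0.912 * 14113.44
Step 3: q = 6435.7 Pa

6435.7


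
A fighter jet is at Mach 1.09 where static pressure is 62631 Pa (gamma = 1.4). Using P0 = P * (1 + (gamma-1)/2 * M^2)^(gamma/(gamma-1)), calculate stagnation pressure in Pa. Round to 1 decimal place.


Step 1: (gamma-1)/2 * M^2 = 0.2 * 1.1881 = 0.23762
Step 2: 1 + 0.23762 = 1.23762
Step 3: Exponent gamma/(gamma-1) = 3.5
Step 4: P0 = 62631 * 1.23762^3.5 = 132082.4 Pa

132082.4


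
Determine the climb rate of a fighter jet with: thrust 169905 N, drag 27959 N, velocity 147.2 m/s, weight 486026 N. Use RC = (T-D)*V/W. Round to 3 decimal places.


Step 1: Excess thrust = T - D = 169905 - 27959 = 141946 N
Step 2: Excess power = 141946 * 147.2 = 20894451.2 W
Step 3: RC = 20894451.2 / 486026 = 42.990 m/s

42.990


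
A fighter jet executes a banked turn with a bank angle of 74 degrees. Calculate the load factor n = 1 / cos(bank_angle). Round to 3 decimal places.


Step 1: Convert 74 degrees to radians = 1.291544
Step 2: cos(74 deg) = 0.275637
Step 3: n = 1 / 0.275637 = 3.628

3.628


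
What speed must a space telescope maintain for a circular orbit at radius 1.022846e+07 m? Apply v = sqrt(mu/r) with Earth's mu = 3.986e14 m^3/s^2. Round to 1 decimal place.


Step 1: mu / r = 3.986e14 / 1.022846e+07 = 38969698.2732
Step 2: v = sqrt(38969698.2732) = 6242.6 m/s

6242.6


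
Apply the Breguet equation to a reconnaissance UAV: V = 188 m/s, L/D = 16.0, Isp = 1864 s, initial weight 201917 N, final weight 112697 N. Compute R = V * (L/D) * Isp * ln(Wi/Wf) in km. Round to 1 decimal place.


Step 1: Coefficient = V * (L/D) * Isp = 188 * 16.0 * 1864 = 5606912.0 m
Step 2: Wi/Wf = 201917 / 112697 = 1.79168
Step 3: ln(1.79168) = 0.583154
Step 4: R = 5606912.0 * 0.583154 = 3269692.7 m = 3269.7 km

3269.7


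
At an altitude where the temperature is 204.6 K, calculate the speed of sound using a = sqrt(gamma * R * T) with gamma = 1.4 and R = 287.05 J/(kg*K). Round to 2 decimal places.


Step 1: gamma * R * T = 1.4 * 287.05 * 204.6 = 82222.602
Step 2: a = sqrt(82222.602) = 286.74 m/s

286.74


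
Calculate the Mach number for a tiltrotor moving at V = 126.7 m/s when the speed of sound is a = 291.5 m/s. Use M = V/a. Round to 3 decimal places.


Step 1: M = V / a = 126.7 / 291.5
Step 2: M = 0.435

0.435


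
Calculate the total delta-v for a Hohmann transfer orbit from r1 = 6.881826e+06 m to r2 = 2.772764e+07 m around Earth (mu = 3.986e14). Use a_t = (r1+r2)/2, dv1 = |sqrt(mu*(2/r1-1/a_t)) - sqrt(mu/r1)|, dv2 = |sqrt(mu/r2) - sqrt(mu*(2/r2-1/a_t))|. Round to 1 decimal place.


Step 1: Transfer semi-major axis a_t = (6.881826e+06 + 2.772764e+07) / 2 = 1.730473e+07 m
Step 2: v1 (circular at r1) = sqrt(mu/r1) = 7610.56 m/s
Step 3: v_t1 = sqrt(mu*(2/r1 - 1/a_t)) = 9633.65 m/s
Step 4: dv1 = |9633.65 - 7610.56| = 2023.09 m/s
Step 5: v2 (circular at r2) = 3791.51 m/s, v_t2 = 2391.01 m/s
Step 6: dv2 = |3791.51 - 2391.01| = 1400.5 m/s
Step 7: Total delta-v = 2023.09 + 1400.5 = 3423.6 m/s

3423.6


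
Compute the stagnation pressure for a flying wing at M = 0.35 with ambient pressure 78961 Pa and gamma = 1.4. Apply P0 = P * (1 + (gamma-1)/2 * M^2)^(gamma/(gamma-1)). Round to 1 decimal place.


Step 1: (gamma-1)/2 * M^2 = 0.2 * 0.1225 = 0.0245
Step 2: 1 + 0.0245 = 1.0245
Step 3: Exponent gamma/(gamma-1) = 3.5
Step 4: P0 = 78961 * 1.0245^3.5 = 85941.8 Pa

85941.8


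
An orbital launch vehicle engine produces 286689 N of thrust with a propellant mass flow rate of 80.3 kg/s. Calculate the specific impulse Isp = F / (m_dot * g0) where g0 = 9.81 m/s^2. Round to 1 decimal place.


Step 1: m_dot * g0 = 80.3 * 9.81 = 787.74
Step 2: Isp = 286689 / 787.74 = 363.9 s

363.9


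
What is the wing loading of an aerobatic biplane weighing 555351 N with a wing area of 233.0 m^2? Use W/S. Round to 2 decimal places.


Step 1: Wing loading = W / S = 555351 / 233.0
Step 2: Wing loading = 2383.48 N/m^2

2383.48


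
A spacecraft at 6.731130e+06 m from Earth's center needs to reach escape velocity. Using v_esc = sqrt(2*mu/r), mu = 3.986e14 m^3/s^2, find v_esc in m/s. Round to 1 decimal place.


Step 1: 2*mu/r = 2 * 3.986e14 / 6.731130e+06 = 118434794.7521
Step 2: v_esc = sqrt(118434794.7521) = 10882.8 m/s

10882.8


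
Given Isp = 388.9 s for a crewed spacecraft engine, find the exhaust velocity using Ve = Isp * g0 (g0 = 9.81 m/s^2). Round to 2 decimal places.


Step 1: Ve = Isp * g0 = 388.9 * 9.81
Step 2: Ve = 3815.11 m/s

3815.11


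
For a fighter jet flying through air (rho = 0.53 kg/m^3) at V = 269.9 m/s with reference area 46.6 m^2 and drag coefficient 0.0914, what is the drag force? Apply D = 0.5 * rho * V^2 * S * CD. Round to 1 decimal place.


Step 1: Dynamic pressure q = 0.5 * 0.53 * 269.9^2 = 19304.1927 Pa
Step 2: Drag D = q * S * CD = 19304.1927 * 46.6 * 0.0914
Step 3: D = 82221.2 N

82221.2


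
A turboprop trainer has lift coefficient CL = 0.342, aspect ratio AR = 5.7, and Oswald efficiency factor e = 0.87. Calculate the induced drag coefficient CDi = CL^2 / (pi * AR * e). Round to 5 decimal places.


Step 1: CL^2 = 0.342^2 = 0.116964
Step 2: pi * AR * e = 3.14159 * 5.7 * 0.87 = 15.579158
Step 3: CDi = 0.116964 / 15.579158 = 0.00751

0.00751


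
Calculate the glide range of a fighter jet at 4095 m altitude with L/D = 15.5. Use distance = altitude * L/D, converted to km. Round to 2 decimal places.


Step 1: Glide distance = altitude * L/D = 4095 * 15.5 = 63472.5 m
Step 2: Convert to km: 63472.5 / 1000 = 63.47 km

63.47


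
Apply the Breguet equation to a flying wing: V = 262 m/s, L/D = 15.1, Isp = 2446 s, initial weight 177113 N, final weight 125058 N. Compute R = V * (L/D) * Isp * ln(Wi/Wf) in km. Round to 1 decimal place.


Step 1: Coefficient = V * (L/D) * Isp = 262 * 15.1 * 2446 = 9676865.2 m
Step 2: Wi/Wf = 177113 / 125058 = 1.416247
Step 3: ln(1.416247) = 0.34801
Step 4: R = 9676865.2 * 0.34801 = 3367648.9 m = 3367.6 km

3367.6


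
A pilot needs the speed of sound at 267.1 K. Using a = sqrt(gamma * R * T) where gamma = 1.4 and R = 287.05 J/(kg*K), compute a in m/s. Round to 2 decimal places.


Step 1: gamma * R * T = 1.4 * 287.05 * 267.1 = 107339.477
Step 2: a = sqrt(107339.477) = 327.63 m/s

327.63


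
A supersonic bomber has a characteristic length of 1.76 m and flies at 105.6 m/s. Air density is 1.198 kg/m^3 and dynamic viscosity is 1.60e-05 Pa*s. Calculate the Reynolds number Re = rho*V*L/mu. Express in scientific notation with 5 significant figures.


Step 1: Numerator = rho * V * L = 1.198 * 105.6 * 1.76 = 222.655488
Step 2: Re = 222.655488 / 1.60e-05
Step 3: Re = 1.3916e+07

1.3916e+07


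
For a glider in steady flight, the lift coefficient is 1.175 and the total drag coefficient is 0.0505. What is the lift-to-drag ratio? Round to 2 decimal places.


Step 1: L/D = CL / CD = 1.175 / 0.0505
Step 2: L/D = 23.27

23.27


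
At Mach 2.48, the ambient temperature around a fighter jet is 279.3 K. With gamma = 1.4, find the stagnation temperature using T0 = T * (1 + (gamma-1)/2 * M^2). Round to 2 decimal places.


Step 1: (gamma-1)/2 = 0.2
Step 2: M^2 = 6.1504
Step 3: 1 + 0.2 * 6.1504 = 2.23008
Step 4: T0 = 279.3 * 2.23008 = 622.86 K

622.86


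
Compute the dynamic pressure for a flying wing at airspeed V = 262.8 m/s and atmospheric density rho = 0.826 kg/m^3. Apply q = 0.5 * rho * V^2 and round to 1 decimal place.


Step 1: V^2 = 262.8^2 = 69063.84
Step 2: q = 0.5 * 0.826 * 69063.84
Step 3: q = 28523.4 Pa

28523.4


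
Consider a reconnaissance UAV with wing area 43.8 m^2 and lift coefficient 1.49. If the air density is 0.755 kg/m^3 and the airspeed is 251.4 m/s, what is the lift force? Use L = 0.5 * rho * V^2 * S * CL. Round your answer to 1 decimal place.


Step 1: Calculate dynamic pressure q = 0.5 * 0.755 * 251.4^2 = 0.5 * 0.755 * 63201.96 = 23858.7399 Pa
Step 2: Multiply by wing area and lift coefficient: L = 23858.7399 * 43.8 * 1.49
Step 3: L = 1045012.8076 * 1.49 = 1557069.1 N

1557069.1


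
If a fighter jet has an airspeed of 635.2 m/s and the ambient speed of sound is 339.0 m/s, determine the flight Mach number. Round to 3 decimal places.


Step 1: M = V / a = 635.2 / 339.0
Step 2: M = 1.874

1.874


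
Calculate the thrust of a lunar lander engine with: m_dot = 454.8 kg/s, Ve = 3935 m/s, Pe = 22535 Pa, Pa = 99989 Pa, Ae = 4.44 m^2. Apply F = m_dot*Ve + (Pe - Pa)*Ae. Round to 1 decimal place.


Step 1: Momentum thrust = m_dot * Ve = 454.8 * 3935 = 1789638.0 N
Step 2: Pressure thrust = (Pe - Pa) * Ae = (22535 - 99989) * 4.44 = -343895.76 N
Step 3: Total thrust F = 1789638.0 + -343895.76 = 1445742.2 N

1445742.2


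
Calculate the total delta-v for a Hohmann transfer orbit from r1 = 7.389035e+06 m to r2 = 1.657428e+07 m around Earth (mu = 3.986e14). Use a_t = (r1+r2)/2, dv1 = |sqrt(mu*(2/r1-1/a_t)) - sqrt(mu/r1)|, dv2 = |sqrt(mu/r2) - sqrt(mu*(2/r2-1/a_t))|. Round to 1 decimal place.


Step 1: Transfer semi-major axis a_t = (7.389035e+06 + 1.657428e+07) / 2 = 1.198166e+07 m
Step 2: v1 (circular at r1) = sqrt(mu/r1) = 7344.71 m/s
Step 3: v_t1 = sqrt(mu*(2/r1 - 1/a_t)) = 8638.41 m/s
Step 4: dv1 = |8638.41 - 7344.71| = 1293.69 m/s
Step 5: v2 (circular at r2) = 4904.01 m/s, v_t2 = 3851.12 m/s
Step 6: dv2 = |4904.01 - 3851.12| = 1052.89 m/s
Step 7: Total delta-v = 1293.69 + 1052.89 = 2346.6 m/s

2346.6


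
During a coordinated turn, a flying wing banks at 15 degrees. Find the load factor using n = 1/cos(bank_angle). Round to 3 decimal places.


Step 1: Convert 15 degrees to radians = 0.261799
Step 2: cos(15 deg) = 0.965926
Step 3: n = 1 / 0.965926 = 1.035

1.035


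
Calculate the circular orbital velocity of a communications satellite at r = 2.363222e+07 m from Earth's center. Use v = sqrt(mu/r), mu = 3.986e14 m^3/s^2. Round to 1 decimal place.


Step 1: mu / r = 3.986e14 / 2.363222e+07 = 16866803.0342
Step 2: v = sqrt(16866803.0342) = 4106.9 m/s

4106.9


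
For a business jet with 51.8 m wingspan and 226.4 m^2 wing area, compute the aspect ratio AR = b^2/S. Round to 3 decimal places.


Step 1: b^2 = 51.8^2 = 2683.24
Step 2: AR = 2683.24 / 226.4 = 11.852

11.852


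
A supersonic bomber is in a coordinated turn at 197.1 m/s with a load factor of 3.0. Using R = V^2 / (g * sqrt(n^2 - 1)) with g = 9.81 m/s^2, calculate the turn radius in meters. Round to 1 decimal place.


Step 1: V^2 = 197.1^2 = 38848.41
Step 2: n^2 - 1 = 3.0^2 - 1 = 8.0
Step 3: sqrt(8.0) = 2.828427
Step 4: R = 38848.41 / (9.81 * 2.828427) = 1400.1 m

1400.1


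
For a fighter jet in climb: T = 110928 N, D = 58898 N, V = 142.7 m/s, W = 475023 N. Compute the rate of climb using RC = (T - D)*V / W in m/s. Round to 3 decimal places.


Step 1: Excess thrust = T - D = 110928 - 58898 = 52030 N
Step 2: Excess power = 52030 * 142.7 = 7424681.0 W
Step 3: RC = 7424681.0 / 475023 = 15.630 m/s

15.630


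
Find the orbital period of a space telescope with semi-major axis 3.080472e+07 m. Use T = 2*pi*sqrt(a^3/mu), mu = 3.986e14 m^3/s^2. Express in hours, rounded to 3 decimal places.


Step 1: a^3 / mu = 2.923155e+22 / 3.986e14 = 7.333554e+07
Step 2: sqrt(7.333554e+07) = 8563.6173 s
Step 3: T = 2*pi * 8563.6173 = 53806.79 s
Step 4: T in hours = 53806.79 / 3600 = 14.946 hours

14.946


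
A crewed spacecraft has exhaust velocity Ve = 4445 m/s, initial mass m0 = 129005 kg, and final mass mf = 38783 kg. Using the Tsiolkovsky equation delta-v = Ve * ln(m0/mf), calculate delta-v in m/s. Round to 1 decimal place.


Step 1: Mass ratio m0/mf = 129005 / 38783 = 3.326329
Step 2: ln(3.326329) = 1.201869
Step 3: delta-v = 4445 * 1.201869 = 5342.3 m/s

5342.3


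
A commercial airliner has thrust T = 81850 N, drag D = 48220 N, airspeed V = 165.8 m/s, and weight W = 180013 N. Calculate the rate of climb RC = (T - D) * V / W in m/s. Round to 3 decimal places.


Step 1: Excess thrust = T - D = 81850 - 48220 = 33630 N
Step 2: Excess power = 33630 * 165.8 = 5575854.0 W
Step 3: RC = 5575854.0 / 180013 = 30.975 m/s

30.975


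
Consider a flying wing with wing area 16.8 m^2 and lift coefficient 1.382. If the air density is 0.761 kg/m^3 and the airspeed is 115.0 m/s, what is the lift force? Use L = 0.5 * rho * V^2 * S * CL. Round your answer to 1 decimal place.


Step 1: Calculate dynamic pressure q = 0.5 * 0.761 * 115.0^2 = 0.5 * 0.761 * 13225.0 = 5032.1125 Pa
Step 2: Multiply by wing area and lift coefficient: L = 5032.1125 * 16.8 * 1.382
Step 3: L = 84539.49 * 1.382 = 116833.6 N

116833.6


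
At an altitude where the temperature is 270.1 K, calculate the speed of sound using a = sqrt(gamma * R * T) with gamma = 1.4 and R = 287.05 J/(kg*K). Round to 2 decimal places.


Step 1: gamma * R * T = 1.4 * 287.05 * 270.1 = 108545.087
Step 2: a = sqrt(108545.087) = 329.46 m/s

329.46


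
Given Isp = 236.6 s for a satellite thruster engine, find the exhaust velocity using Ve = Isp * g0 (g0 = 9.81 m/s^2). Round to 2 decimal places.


Step 1: Ve = Isp * g0 = 236.6 * 9.81
Step 2: Ve = 2321.05 m/s

2321.05


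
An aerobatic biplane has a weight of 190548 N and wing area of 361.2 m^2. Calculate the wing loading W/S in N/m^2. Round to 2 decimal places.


Step 1: Wing loading = W / S = 190548 / 361.2
Step 2: Wing loading = 527.54 N/m^2

527.54


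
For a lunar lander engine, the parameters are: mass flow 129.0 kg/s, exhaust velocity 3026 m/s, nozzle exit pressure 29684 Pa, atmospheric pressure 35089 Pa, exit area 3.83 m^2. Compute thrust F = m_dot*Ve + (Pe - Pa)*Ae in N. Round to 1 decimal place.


Step 1: Momentum thrust = m_dot * Ve = 129.0 * 3026 = 390354.0 N
Step 2: Pressure thrust = (Pe - Pa) * Ae = (29684 - 35089) * 3.83 = -20701.15 N
Step 3: Total thrust F = 390354.0 + -20701.15 = 369652.9 N

369652.9


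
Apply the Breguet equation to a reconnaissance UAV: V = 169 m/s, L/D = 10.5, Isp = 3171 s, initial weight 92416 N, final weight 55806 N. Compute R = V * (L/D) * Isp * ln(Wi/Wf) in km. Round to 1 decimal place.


Step 1: Coefficient = V * (L/D) * Isp = 169 * 10.5 * 3171 = 5626939.5 m
Step 2: Wi/Wf = 92416 / 55806 = 1.656023
Step 3: ln(1.656023) = 0.504419
Step 4: R = 5626939.5 * 0.504419 = 2838333.7 m = 2838.3 km

2838.3


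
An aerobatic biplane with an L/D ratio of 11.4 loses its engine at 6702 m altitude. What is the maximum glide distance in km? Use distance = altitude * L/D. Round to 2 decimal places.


Step 1: Glide distance = altitude * L/D = 6702 * 11.4 = 76402.8 m
Step 2: Convert to km: 76402.8 / 1000 = 76.40 km

76.40


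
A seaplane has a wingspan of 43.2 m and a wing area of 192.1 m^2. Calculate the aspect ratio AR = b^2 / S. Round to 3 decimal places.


Step 1: b^2 = 43.2^2 = 1866.24
Step 2: AR = 1866.24 / 192.1 = 9.715

9.715


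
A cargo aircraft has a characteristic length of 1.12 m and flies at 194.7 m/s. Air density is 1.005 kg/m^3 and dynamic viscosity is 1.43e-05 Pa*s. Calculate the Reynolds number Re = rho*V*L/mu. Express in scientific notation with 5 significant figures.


Step 1: Numerator = rho * V * L = 1.005 * 194.7 * 1.12 = 219.15432
Step 2: Re = 219.15432 / 1.43e-05
Step 3: Re = 1.5325e+07

1.5325e+07
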